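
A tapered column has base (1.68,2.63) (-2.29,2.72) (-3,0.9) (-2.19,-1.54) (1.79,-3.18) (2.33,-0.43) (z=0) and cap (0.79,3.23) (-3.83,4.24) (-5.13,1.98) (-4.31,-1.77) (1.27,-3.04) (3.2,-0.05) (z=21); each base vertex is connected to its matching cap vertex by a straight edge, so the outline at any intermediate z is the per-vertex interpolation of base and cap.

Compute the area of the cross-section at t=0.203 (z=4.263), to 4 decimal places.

Cross-section at t=0.203: each vertex is (1-t)·p0[i] + t·p1[i].
  v1: (1-0.203)·(1.68,2.63) + 0.203·(0.79,3.23) = (1.4993,2.7518)
  v2: (1-0.203)·(-2.29,2.72) + 0.203·(-3.83,4.24) = (-2.6026,3.0286)
  v3: (1-0.203)·(-3,0.9) + 0.203·(-5.13,1.98) = (-3.4324,1.1192)
  v4: (1-0.203)·(-2.19,-1.54) + 0.203·(-4.31,-1.77) = (-2.6204,-1.5867)
  v5: (1-0.203)·(1.79,-3.18) + 0.203·(1.27,-3.04) = (1.6844,-3.1516)
  v6: (1-0.203)·(2.33,-0.43) + 0.203·(3.2,-0.05) = (2.5066,-0.3529)
Shoelace sum Σ(x_i·y_{i+1} − x_{i+1}·y_i):
  i=1: 1.4993·3.0286 − -2.6026·2.7518 = +11.7027 (running +11.7027)
  i=2: -2.6026·1.1192 − -3.4324·3.0286 = +7.4822 (running +19.1849)
  i=3: -3.4324·-1.5867 − -2.6204·1.1192 = +8.3790 (running +27.5639)
  i=4: -2.6204·-3.1516 − 1.6844·-1.5867 = +10.9310 (running +38.4949)
  i=5: 1.6844·-0.3529 − 2.5066·-3.1516 = +7.3054 (running +45.8003)
  i=6: 2.5066·2.7518 − 1.4993·-0.3529 = +7.4267 (running +53.2270)
Area = |Σ|/2 = |53.2270|/2 = 26.6135

Area at t=0.203: 26.6135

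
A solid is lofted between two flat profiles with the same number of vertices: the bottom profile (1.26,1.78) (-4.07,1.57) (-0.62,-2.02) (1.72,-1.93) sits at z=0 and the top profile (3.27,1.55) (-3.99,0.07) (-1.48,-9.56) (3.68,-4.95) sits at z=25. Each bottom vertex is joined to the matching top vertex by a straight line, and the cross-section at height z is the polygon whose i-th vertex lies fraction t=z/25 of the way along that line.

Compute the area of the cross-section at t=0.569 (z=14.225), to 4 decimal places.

Area at t=0.569: 34.9666

Cross-section at t=0.569: each vertex is (1-t)·p0[i] + t·p1[i].
  v1: (1-0.569)·(1.26,1.78) + 0.569·(3.27,1.55) = (2.4037,1.6491)
  v2: (1-0.569)·(-4.07,1.57) + 0.569·(-3.99,0.07) = (-4.0245,0.7165)
  v3: (1-0.569)·(-0.62,-2.02) + 0.569·(-1.48,-9.56) = (-1.1093,-6.3103)
  v4: (1-0.569)·(1.72,-1.93) + 0.569·(3.68,-4.95) = (2.8352,-3.6484)
Shoelace sum Σ(x_i·y_{i+1} − x_{i+1}·y_i):
  i=1: 2.4037·0.7165 − -4.0245·1.6491 = +8.3591 (running +8.3591)
  i=2: -4.0245·-6.3103 − -1.1093·0.7165 = +26.1904 (running +34.5495)
  i=3: -1.1093·-3.6484 − 2.8352·-6.3103 = +21.9384 (running +56.4879)
  i=4: 2.8352·1.6491 − 2.4037·-3.6484 = +13.4453 (running +69.9331)
Area = |Σ|/2 = |69.9331|/2 = 34.9666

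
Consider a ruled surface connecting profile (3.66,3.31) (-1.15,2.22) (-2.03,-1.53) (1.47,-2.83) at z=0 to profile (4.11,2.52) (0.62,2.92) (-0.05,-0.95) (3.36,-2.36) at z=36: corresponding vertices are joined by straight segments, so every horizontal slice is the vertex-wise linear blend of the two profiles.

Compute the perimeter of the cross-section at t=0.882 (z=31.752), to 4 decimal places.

Cross-section at t=0.882: each vertex is (1-t)·p0[i] + t·p1[i].
  v1: (1-0.882)·(3.66,3.31) + 0.882·(4.11,2.52) = (4.0569,2.6132)
  v2: (1-0.882)·(-1.15,2.22) + 0.882·(0.62,2.92) = (0.4111,2.8374)
  v3: (1-0.882)·(-2.03,-1.53) + 0.882·(-0.05,-0.95) = (-0.2836,-1.0184)
  v4: (1-0.882)·(1.47,-2.83) + 0.882·(3.36,-2.36) = (3.1370,-2.4155)
Perimeter = Σ |v_{i+1} − v_i|:
  edge 1→2: √(-3.6458² + 0.2242²) = 3.6526 (running 3.6526)
  edge 2→3: √(-0.6948² + -3.8558²) = 3.9179 (running 7.5706)
  edge 3→4: √(3.4206² + -1.3970²) = 3.6949 (running 11.2655)
  edge 4→1: √(0.9199² + 5.0287²) = 5.1121 (running 16.3776)
Perimeter = 16.3776

Perimeter at t=0.882: 16.3776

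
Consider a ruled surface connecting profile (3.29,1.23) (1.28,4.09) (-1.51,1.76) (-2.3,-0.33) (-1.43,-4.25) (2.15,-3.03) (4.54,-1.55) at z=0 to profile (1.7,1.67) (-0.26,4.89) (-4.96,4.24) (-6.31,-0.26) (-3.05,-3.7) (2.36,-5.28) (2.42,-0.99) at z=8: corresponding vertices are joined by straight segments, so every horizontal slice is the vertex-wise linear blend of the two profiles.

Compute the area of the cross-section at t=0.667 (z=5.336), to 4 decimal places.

Area at t=0.667: 52.0994

Cross-section at t=0.667: each vertex is (1-t)·p0[i] + t·p1[i].
  v1: (1-0.667)·(3.29,1.23) + 0.667·(1.7,1.67) = (2.2295,1.5235)
  v2: (1-0.667)·(1.28,4.09) + 0.667·(-0.26,4.89) = (0.2528,4.6236)
  v3: (1-0.667)·(-1.51,1.76) + 0.667·(-4.96,4.24) = (-3.8112,3.4142)
  v4: (1-0.667)·(-2.3,-0.33) + 0.667·(-6.31,-0.26) = (-4.9747,-0.2833)
  v5: (1-0.667)·(-1.43,-4.25) + 0.667·(-3.05,-3.7) = (-2.5105,-3.8832)
  v6: (1-0.667)·(2.15,-3.03) + 0.667·(2.36,-5.28) = (2.2901,-4.5308)
  v7: (1-0.667)·(4.54,-1.55) + 0.667·(2.42,-0.99) = (3.1260,-1.1765)
Shoelace sum Σ(x_i·y_{i+1} − x_{i+1}·y_i):
  i=1: 2.2295·4.6236 − 0.2528·1.5235 = +9.9230 (running +9.9230)
  i=2: 0.2528·3.4142 − -3.8112·4.6236 = +18.4844 (running +28.4074)
  i=3: -3.8112·-0.2833 − -4.9747·3.4142 = +18.0641 (running +46.4715)
  i=4: -4.9747·-3.8832 − -2.5105·-0.2833 = +18.6061 (running +65.0776)
  i=5: -2.5105·-4.5308 − 2.2901·-3.8832 = +20.2673 (running +85.3449)
  i=6: 2.2901·-1.1765 − 3.1260·-4.5308 = +11.4687 (running +96.8136)
  i=7: 3.1260·1.5235 − 2.2295·-1.1765 = +7.3853 (running +104.1989)
Area = |Σ|/2 = |104.1989|/2 = 52.0994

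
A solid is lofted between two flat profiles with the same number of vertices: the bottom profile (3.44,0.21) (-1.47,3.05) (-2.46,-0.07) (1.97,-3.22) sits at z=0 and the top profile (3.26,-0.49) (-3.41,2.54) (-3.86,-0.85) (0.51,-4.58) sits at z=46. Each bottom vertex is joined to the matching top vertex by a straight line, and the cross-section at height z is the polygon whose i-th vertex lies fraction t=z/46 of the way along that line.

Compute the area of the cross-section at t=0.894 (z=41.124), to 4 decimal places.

Area at t=0.894: 25.2519

Cross-section at t=0.894: each vertex is (1-t)·p0[i] + t·p1[i].
  v1: (1-0.894)·(3.44,0.21) + 0.894·(3.26,-0.49) = (3.2791,-0.4158)
  v2: (1-0.894)·(-1.47,3.05) + 0.894·(-3.41,2.54) = (-3.2044,2.5941)
  v3: (1-0.894)·(-2.46,-0.07) + 0.894·(-3.86,-0.85) = (-3.7116,-0.7673)
  v4: (1-0.894)·(1.97,-3.22) + 0.894·(0.51,-4.58) = (0.6648,-4.4358)
Shoelace sum Σ(x_i·y_{i+1} − x_{i+1}·y_i):
  i=1: 3.2791·2.5941 − -3.2044·-0.4158 = +7.1738 (running +7.1738)
  i=2: -3.2044·-0.7673 − -3.7116·2.5941 = +12.0869 (running +19.2606)
  i=3: -3.7116·-4.4358 − 0.6648·-0.7673 = +16.9741 (running +36.2348)
  i=4: 0.6648·-0.4158 − 3.2791·-4.4358 = +14.2691 (running +50.5039)
Area = |Σ|/2 = |50.5039|/2 = 25.2519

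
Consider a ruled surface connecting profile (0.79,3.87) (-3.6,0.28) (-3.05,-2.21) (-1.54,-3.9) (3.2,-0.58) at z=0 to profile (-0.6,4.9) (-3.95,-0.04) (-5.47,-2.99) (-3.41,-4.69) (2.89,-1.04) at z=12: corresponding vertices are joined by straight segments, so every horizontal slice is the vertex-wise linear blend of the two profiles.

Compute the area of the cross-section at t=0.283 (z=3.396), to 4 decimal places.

Cross-section at t=0.283: each vertex is (1-t)·p0[i] + t·p1[i].
  v1: (1-0.283)·(0.79,3.87) + 0.283·(-0.6,4.9) = (0.3966,4.1615)
  v2: (1-0.283)·(-3.6,0.28) + 0.283·(-3.95,-0.04) = (-3.6991,0.1894)
  v3: (1-0.283)·(-3.05,-2.21) + 0.283·(-5.47,-2.99) = (-3.7349,-2.4307)
  v4: (1-0.283)·(-1.54,-3.9) + 0.283·(-3.41,-4.69) = (-2.0692,-4.1236)
  v5: (1-0.283)·(3.2,-0.58) + 0.283·(2.89,-1.04) = (3.1123,-0.7102)
Shoelace sum Σ(x_i·y_{i+1} − x_{i+1}·y_i):
  i=1: 0.3966·0.1894 − -3.6991·4.1615 = +15.4687 (running +15.4687)
  i=2: -3.6991·-2.4307 − -3.7349·0.1894 = +9.6990 (running +25.1677)
  i=3: -3.7349·-4.1236 − -2.0692·-2.4307 = +10.3712 (running +35.5389)
  i=4: -2.0692·-0.7102 − 3.1123·-4.1236 = +14.3032 (running +49.8421)
  i=5: 3.1123·4.1615 − 0.3966·-0.7102 = +13.2334 (running +63.0754)
Area = |Σ|/2 = |63.0754|/2 = 31.5377

Area at t=0.283: 31.5377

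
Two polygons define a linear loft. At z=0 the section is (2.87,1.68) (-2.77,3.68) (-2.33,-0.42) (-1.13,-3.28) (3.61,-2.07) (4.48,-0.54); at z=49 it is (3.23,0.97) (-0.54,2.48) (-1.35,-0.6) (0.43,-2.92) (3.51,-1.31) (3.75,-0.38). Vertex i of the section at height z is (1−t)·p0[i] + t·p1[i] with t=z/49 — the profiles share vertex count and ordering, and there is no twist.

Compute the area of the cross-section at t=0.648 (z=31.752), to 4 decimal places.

Cross-section at t=0.648: each vertex is (1-t)·p0[i] + t·p1[i].
  v1: (1-0.648)·(2.87,1.68) + 0.648·(3.23,0.97) = (3.1033,1.2199)
  v2: (1-0.648)·(-2.77,3.68) + 0.648·(-0.54,2.48) = (-1.3250,2.9024)
  v3: (1-0.648)·(-2.33,-0.42) + 0.648·(-1.35,-0.6) = (-1.6950,-0.5366)
  v4: (1-0.648)·(-1.13,-3.28) + 0.648·(0.43,-2.92) = (-0.1191,-3.0467)
  v5: (1-0.648)·(3.61,-2.07) + 0.648·(3.51,-1.31) = (3.5452,-1.5775)
  v6: (1-0.648)·(4.48,-0.54) + 0.648·(3.75,-0.38) = (4.0070,-0.4363)
Shoelace sum Σ(x_i·y_{i+1} − x_{i+1}·y_i):
  i=1: 3.1033·2.9024 − -1.3250·1.2199 = +10.6233 (running +10.6233)
  i=2: -1.3250·-0.5366 − -1.6950·2.9024 = +5.6305 (running +16.2538)
  i=3: -1.6950·-3.0467 − -0.1191·-0.5366 = +5.1001 (running +21.3539)
  i=4: -0.1191·-1.5775 − 3.5452·-3.0467 = +10.9891 (running +32.3431)
  i=5: 3.5452·-0.4363 − 4.0070·-1.5775 = +4.7742 (running +37.1173)
  i=6: 4.0070·1.2199 − 3.1033·-0.4363 = +6.2422 (running +43.3595)
Area = |Σ|/2 = |43.3595|/2 = 21.6797

Area at t=0.648: 21.6797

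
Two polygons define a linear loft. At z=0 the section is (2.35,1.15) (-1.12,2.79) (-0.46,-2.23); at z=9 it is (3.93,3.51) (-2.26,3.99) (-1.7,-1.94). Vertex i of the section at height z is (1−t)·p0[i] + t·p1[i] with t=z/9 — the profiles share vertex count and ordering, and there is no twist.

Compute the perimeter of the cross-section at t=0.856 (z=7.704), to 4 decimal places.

Cross-section at t=0.856: each vertex is (1-t)·p0[i] + t·p1[i].
  v1: (1-0.856)·(2.35,1.15) + 0.856·(3.93,3.51) = (3.7025,3.1702)
  v2: (1-0.856)·(-1.12,2.79) + 0.856·(-2.26,3.99) = (-2.0958,3.8172)
  v3: (1-0.856)·(-0.46,-2.23) + 0.856·(-1.7,-1.94) = (-1.5214,-1.9818)
Perimeter = Σ |v_{i+1} − v_i|:
  edge 1→2: √(-5.7983² + 0.6470²) = 5.8343 (running 5.8343)
  edge 2→3: √(0.5744² + -5.7990²) = 5.8273 (running 11.6616)
  edge 3→1: √(5.2239² + 5.1519²) = 7.3370 (running 18.9987)
Perimeter = 18.9987

Perimeter at t=0.856: 18.9987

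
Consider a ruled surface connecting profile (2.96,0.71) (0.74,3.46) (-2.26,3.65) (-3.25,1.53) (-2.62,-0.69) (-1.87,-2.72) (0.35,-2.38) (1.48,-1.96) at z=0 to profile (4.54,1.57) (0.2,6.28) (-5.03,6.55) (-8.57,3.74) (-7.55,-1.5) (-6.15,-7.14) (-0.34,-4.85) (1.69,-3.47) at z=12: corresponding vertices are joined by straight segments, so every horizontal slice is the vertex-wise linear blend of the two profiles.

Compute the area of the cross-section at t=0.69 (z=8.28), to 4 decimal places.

Area at t=0.69: 84.2151

Cross-section at t=0.69: each vertex is (1-t)·p0[i] + t·p1[i].
  v1: (1-0.69)·(2.96,0.71) + 0.69·(4.54,1.57) = (4.0502,1.3034)
  v2: (1-0.69)·(0.74,3.46) + 0.69·(0.2,6.28) = (0.3674,5.4058)
  v3: (1-0.69)·(-2.26,3.65) + 0.69·(-5.03,6.55) = (-4.1713,5.6510)
  v4: (1-0.69)·(-3.25,1.53) + 0.69·(-8.57,3.74) = (-6.9208,3.0549)
  v5: (1-0.69)·(-2.62,-0.69) + 0.69·(-7.55,-1.5) = (-6.0217,-1.2489)
  v6: (1-0.69)·(-1.87,-2.72) + 0.69·(-6.15,-7.14) = (-4.8232,-5.7698)
  v7: (1-0.69)·(0.35,-2.38) + 0.69·(-0.34,-4.85) = (-0.1261,-4.0843)
  v8: (1-0.69)·(1.48,-1.96) + 0.69·(1.69,-3.47) = (1.6249,-3.0019)
Shoelace sum Σ(x_i·y_{i+1} − x_{i+1}·y_i):
  i=1: 4.0502·5.4058 − 0.3674·1.3034 = +21.4157 (running +21.4157)
  i=2: 0.3674·5.6510 − -4.1713·5.4058 = +24.6254 (running +46.0411)
  i=3: -4.1713·3.0549 − -6.9208·5.6510 = +26.3665 (running +72.4076)
  i=4: -6.9208·-1.2489 − -6.0217·3.0549 = +27.0391 (running +99.4467)
  i=5: -6.0217·-5.7698 − -4.8232·-1.2489 = +28.7203 (running +128.1670)
  i=6: -4.8232·-4.0843 − -0.1261·-5.7698 = +18.9718 (running +147.1388)
  i=7: -0.1261·-3.0019 − 1.6249·-4.0843 = +7.0151 (running +154.1540)
  i=8: 1.6249·1.3034 − 4.0502·-3.0019 = +14.2762 (running +168.4302)
Area = |Σ|/2 = |168.4302|/2 = 84.2151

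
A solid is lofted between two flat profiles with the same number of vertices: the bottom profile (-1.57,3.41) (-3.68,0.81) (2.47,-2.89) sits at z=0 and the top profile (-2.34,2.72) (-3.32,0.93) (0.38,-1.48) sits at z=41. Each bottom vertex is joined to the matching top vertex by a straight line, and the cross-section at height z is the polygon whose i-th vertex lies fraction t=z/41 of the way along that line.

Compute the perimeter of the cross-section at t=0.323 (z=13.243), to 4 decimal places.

Perimeter at t=0.323: 15.8852

Cross-section at t=0.323: each vertex is (1-t)·p0[i] + t·p1[i].
  v1: (1-0.323)·(-1.57,3.41) + 0.323·(-2.34,2.72) = (-1.8187,3.1871)
  v2: (1-0.323)·(-3.68,0.81) + 0.323·(-3.32,0.93) = (-3.5637,0.8488)
  v3: (1-0.323)·(2.47,-2.89) + 0.323·(0.38,-1.48) = (1.7949,-2.4346)
Perimeter = Σ |v_{i+1} − v_i|:
  edge 1→2: √(-1.7450² + -2.3384²) = 2.9177 (running 2.9177)
  edge 2→3: √(5.3587² + -3.2833²) = 6.2845 (running 9.2022)
  edge 3→1: √(-3.6136² + 5.6217²) = 6.6830 (running 15.8852)
Perimeter = 15.8852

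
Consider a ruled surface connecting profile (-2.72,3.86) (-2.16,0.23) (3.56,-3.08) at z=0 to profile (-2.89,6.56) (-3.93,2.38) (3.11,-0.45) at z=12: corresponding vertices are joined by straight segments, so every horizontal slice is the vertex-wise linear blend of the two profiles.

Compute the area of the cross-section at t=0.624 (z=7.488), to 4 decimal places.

Area at t=0.624: 13.6596

Cross-section at t=0.624: each vertex is (1-t)·p0[i] + t·p1[i].
  v1: (1-0.624)·(-2.72,3.86) + 0.624·(-2.89,6.56) = (-2.8261,5.5448)
  v2: (1-0.624)·(-2.16,0.23) + 0.624·(-3.93,2.38) = (-3.2645,1.5716)
  v3: (1-0.624)·(3.56,-3.08) + 0.624·(3.11,-0.45) = (3.2792,-1.4389)
Shoelace sum Σ(x_i·y_{i+1} − x_{i+1}·y_i):
  i=1: -2.8261·1.5716 − -3.2645·5.5448 = +13.6594 (running +13.6594)
  i=2: -3.2645·-1.4389 − 3.2792·1.5716 = -0.4564 (running +13.2030)
  i=3: 3.2792·5.5448 − -2.8261·-1.4389 = +14.1161 (running +27.3191)
Area = |Σ|/2 = |27.3191|/2 = 13.6596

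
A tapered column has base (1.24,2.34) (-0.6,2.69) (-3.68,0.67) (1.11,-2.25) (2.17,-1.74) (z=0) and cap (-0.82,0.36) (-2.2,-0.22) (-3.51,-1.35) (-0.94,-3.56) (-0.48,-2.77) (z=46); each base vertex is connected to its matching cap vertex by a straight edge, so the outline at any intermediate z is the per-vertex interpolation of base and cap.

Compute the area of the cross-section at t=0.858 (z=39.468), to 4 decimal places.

Cross-section at t=0.858: each vertex is (1-t)·p0[i] + t·p1[i].
  v1: (1-0.858)·(1.24,2.34) + 0.858·(-0.82,0.36) = (-0.5275,0.6412)
  v2: (1-0.858)·(-0.6,2.69) + 0.858·(-2.2,-0.22) = (-1.9728,0.1932)
  v3: (1-0.858)·(-3.68,0.67) + 0.858·(-3.51,-1.35) = (-3.5341,-1.0632)
  v4: (1-0.858)·(1.11,-2.25) + 0.858·(-0.94,-3.56) = (-0.6489,-3.3740)
  v5: (1-0.858)·(2.17,-1.74) + 0.858·(-0.48,-2.77) = (-0.1037,-2.6237)
Shoelace sum Σ(x_i·y_{i+1} − x_{i+1}·y_i):
  i=1: -0.5275·0.1932 − -1.9728·0.6412 = +1.1630 (running +1.1630)
  i=2: -1.9728·-1.0632 − -3.5341·0.1932 = +2.7803 (running +3.9432)
  i=3: -3.5341·-3.3740 − -0.6489·-1.0632 = +11.2342 (running +15.1775)
  i=4: -0.6489·-2.6237 − -0.1037·-3.3740 = +1.3527 (running +16.5301)
  i=5: -0.1037·0.6412 − -0.5275·-2.6237 = -1.4505 (running +15.0797)
Area = |Σ|/2 = |15.0797|/2 = 7.5398

Area at t=0.858: 7.5398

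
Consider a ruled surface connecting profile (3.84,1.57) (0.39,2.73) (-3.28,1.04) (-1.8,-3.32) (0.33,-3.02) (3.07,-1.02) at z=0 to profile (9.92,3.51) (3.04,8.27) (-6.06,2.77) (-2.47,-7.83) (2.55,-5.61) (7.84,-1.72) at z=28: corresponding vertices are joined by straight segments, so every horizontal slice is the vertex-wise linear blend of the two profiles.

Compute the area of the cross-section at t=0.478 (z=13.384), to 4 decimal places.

Area at t=0.478: 74.6306

Cross-section at t=0.478: each vertex is (1-t)·p0[i] + t·p1[i].
  v1: (1-0.478)·(3.84,1.57) + 0.478·(9.92,3.51) = (6.7462,2.4973)
  v2: (1-0.478)·(0.39,2.73) + 0.478·(3.04,8.27) = (1.6567,5.3781)
  v3: (1-0.478)·(-3.28,1.04) + 0.478·(-6.06,2.77) = (-4.6088,1.8669)
  v4: (1-0.478)·(-1.8,-3.32) + 0.478·(-2.47,-7.83) = (-2.1203,-5.4758)
  v5: (1-0.478)·(0.33,-3.02) + 0.478·(2.55,-5.61) = (1.3912,-4.2580)
  v6: (1-0.478)·(3.07,-1.02) + 0.478·(7.84,-1.72) = (5.3501,-1.3546)
Shoelace sum Σ(x_i·y_{i+1} − x_{i+1}·y_i):
  i=1: 6.7462·5.3781 − 1.6567·2.4973 = +32.1448 (running +32.1448)
  i=2: 1.6567·1.8669 − -4.6088·5.3781 = +27.8799 (running +60.0246)
  i=3: -4.6088·-5.4758 − -2.1203·1.8669 = +29.1954 (running +89.2200)
  i=4: -2.1203·-4.2580 − 1.3912·-5.4758 = +16.6458 (running +105.8658)
  i=5: 1.3912·-1.3546 − 5.3501·-4.2580 = +20.8962 (running +126.7620)
  i=6: 5.3501·2.4973 − 6.7462·-1.3546 = +22.4993 (running +149.2613)
Area = |Σ|/2 = |149.2613|/2 = 74.6306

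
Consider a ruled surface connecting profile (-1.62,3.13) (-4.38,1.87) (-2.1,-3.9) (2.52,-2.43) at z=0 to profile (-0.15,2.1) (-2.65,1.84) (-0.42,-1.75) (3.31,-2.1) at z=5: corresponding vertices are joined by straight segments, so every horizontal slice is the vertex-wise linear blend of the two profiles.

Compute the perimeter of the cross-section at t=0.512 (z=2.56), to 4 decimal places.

Cross-section at t=0.512: each vertex is (1-t)·p0[i] + t·p1[i].
  v1: (1-0.512)·(-1.62,3.13) + 0.512·(-0.15,2.1) = (-0.8674,2.6026)
  v2: (1-0.512)·(-4.38,1.87) + 0.512·(-2.65,1.84) = (-3.4942,1.8546)
  v3: (1-0.512)·(-2.1,-3.9) + 0.512·(-0.42,-1.75) = (-1.2398,-2.7992)
  v4: (1-0.512)·(2.52,-2.43) + 0.512·(3.31,-2.1) = (2.9245,-2.2610)
Perimeter = Σ |v_{i+1} − v_i|:
  edge 1→2: √(-2.6269² + -0.7480²) = 2.7313 (running 2.7313)
  edge 2→3: √(2.2544² + -4.6538²) = 5.1711 (running 7.9024)
  edge 3→4: √(4.1643² + 0.5382²) = 4.1989 (running 12.1014)
  edge 4→1: √(-3.7918² + 4.8637²) = 6.1671 (running 18.2685)
Perimeter = 18.2685

Perimeter at t=0.512: 18.2685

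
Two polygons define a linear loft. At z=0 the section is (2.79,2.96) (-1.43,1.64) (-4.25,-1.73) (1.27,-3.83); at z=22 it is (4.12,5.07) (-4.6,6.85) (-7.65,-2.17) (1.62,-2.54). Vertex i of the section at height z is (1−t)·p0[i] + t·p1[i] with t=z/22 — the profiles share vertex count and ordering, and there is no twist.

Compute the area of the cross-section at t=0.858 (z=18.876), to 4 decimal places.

Cross-section at t=0.858: each vertex is (1-t)·p0[i] + t·p1[i].
  v1: (1-0.858)·(2.79,2.96) + 0.858·(4.12,5.07) = (3.9311,4.7704)
  v2: (1-0.858)·(-1.43,1.64) + 0.858·(-4.6,6.85) = (-4.1499,6.1102)
  v3: (1-0.858)·(-4.25,-1.73) + 0.858·(-7.65,-2.17) = (-7.1672,-2.1075)
  v4: (1-0.858)·(1.27,-3.83) + 0.858·(1.62,-2.54) = (1.5703,-2.7232)
Shoelace sum Σ(x_i·y_{i+1} − x_{i+1}·y_i):
  i=1: 3.9311·6.1102 − -4.1499·4.7704 = +43.8164 (running +43.8164)
  i=2: -4.1499·-2.1075 − -7.1672·6.1102 = +52.5388 (running +96.3552)
  i=3: -7.1672·-2.7232 − 1.5703·-2.1075 = +22.8270 (running +119.1822)
  i=4: 1.5703·4.7704 − 3.9311·-2.7232 = +18.1961 (running +137.3783)
Area = |Σ|/2 = |137.3783|/2 = 68.6892

Area at t=0.858: 68.6892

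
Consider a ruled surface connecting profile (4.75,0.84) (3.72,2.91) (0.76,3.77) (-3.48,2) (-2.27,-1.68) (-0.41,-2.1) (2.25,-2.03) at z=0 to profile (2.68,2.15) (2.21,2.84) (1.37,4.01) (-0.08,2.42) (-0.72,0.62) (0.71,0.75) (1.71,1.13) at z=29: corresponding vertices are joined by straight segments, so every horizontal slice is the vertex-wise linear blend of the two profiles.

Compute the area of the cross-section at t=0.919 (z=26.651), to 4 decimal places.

Cross-section at t=0.919: each vertex is (1-t)·p0[i] + t·p1[i].
  v1: (1-0.919)·(4.75,0.84) + 0.919·(2.68,2.15) = (2.8477,2.0439)
  v2: (1-0.919)·(3.72,2.91) + 0.919·(2.21,2.84) = (2.3323,2.8457)
  v3: (1-0.919)·(0.76,3.77) + 0.919·(1.37,4.01) = (1.3206,3.9906)
  v4: (1-0.919)·(-3.48,2) + 0.919·(-0.08,2.42) = (-0.3554,2.3860)
  v5: (1-0.919)·(-2.27,-1.68) + 0.919·(-0.72,0.62) = (-0.8456,0.4337)
  v6: (1-0.919)·(-0.41,-2.1) + 0.919·(0.71,0.75) = (0.6193,0.5192)
  v7: (1-0.919)·(2.25,-2.03) + 0.919·(1.71,1.13) = (1.7537,0.8740)
Shoelace sum Σ(x_i·y_{i+1} − x_{i+1}·y_i):
  i=1: 2.8477·2.8457 − 2.3323·2.0439 = +3.3365 (running +3.3365)
  i=2: 2.3323·3.9906 − 1.3206·2.8457 = +5.5493 (running +8.8858)
  i=3: 1.3206·2.3860 − -0.3554·3.9906 = +4.5691 (running +13.4550)
  i=4: -0.3554·0.4337 − -0.8456·2.3860 = +1.8633 (running +15.3183)
  i=5: -0.8456·0.5192 − 0.6193·0.4337 = -0.7075 (running +14.6107)
  i=6: 0.6193·0.8740 − 1.7537·0.5192 = -0.3692 (running +14.2416)
  i=7: 1.7537·2.0439 − 2.8477·0.8740 = +1.0955 (running +15.3370)
Area = |Σ|/2 = |15.3370|/2 = 7.6685

Area at t=0.919: 7.6685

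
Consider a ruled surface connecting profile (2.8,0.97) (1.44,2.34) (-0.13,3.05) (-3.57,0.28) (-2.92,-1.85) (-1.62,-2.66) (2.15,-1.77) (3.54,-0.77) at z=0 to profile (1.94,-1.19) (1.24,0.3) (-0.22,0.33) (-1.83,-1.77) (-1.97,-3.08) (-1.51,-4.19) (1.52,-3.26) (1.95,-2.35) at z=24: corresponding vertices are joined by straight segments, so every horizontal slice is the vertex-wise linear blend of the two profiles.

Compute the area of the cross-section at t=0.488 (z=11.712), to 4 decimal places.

Cross-section at t=0.488: each vertex is (1-t)·p0[i] + t·p1[i].
  v1: (1-0.488)·(2.8,0.97) + 0.488·(1.94,-1.19) = (2.3803,-0.0841)
  v2: (1-0.488)·(1.44,2.34) + 0.488·(1.24,0.3) = (1.3424,1.3445)
  v3: (1-0.488)·(-0.13,3.05) + 0.488·(-0.22,0.33) = (-0.1739,1.7226)
  v4: (1-0.488)·(-3.57,0.28) + 0.488·(-1.83,-1.77) = (-2.7209,-0.7204)
  v5: (1-0.488)·(-2.92,-1.85) + 0.488·(-1.97,-3.08) = (-2.4564,-2.4502)
  v6: (1-0.488)·(-1.62,-2.66) + 0.488·(-1.51,-4.19) = (-1.5663,-3.4066)
  v7: (1-0.488)·(2.15,-1.77) + 0.488·(1.52,-3.26) = (1.8426,-2.4971)
  v8: (1-0.488)·(3.54,-0.77) + 0.488·(1.95,-2.35) = (2.7641,-1.5410)
Shoelace sum Σ(x_i·y_{i+1} − x_{i+1}·y_i):
  i=1: 2.3803·1.3445 − 1.3424·-0.0841 = +3.3132 (running +3.3132)
  i=2: 1.3424·1.7226 − -0.1739·1.3445 = +2.5463 (running +5.8595)
  i=3: -0.1739·-0.7204 − -2.7209·1.7226 = +4.8124 (running +10.6719)
  i=4: -2.7209·-2.4502 − -2.4564·-0.7204 = +4.8972 (running +15.5691)
  i=5: -2.4564·-3.4066 − -1.5663·-2.4502 = +4.5302 (running +20.0993)
  i=6: -1.5663·-2.4971 − 1.8426·-3.4066 = +10.1882 (running +30.2875)
  i=7: 1.8426·-1.5410 − 2.7641·-2.4971 = +4.0628 (running +34.3503)
  i=8: 2.7641·-0.0841 − 2.3803·-1.5410 = +3.4358 (running +37.7861)
Area = |Σ|/2 = |37.7861|/2 = 18.8930

Area at t=0.488: 18.8930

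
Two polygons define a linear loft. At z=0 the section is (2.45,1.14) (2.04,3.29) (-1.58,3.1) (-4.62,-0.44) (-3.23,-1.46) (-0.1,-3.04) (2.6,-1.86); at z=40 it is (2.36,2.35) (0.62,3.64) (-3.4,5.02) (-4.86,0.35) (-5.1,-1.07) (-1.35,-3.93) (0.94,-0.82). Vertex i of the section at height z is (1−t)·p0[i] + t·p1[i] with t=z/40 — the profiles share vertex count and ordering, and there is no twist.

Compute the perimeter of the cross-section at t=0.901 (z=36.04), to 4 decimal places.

Cross-section at t=0.901: each vertex is (1-t)·p0[i] + t·p1[i].
  v1: (1-0.901)·(2.45,1.14) + 0.901·(2.36,2.35) = (2.3689,2.2302)
  v2: (1-0.901)·(2.04,3.29) + 0.901·(0.62,3.64) = (0.7606,3.6054)
  v3: (1-0.901)·(-1.58,3.1) + 0.901·(-3.4,5.02) = (-3.2198,4.8299)
  v4: (1-0.901)·(-4.62,-0.44) + 0.901·(-4.86,0.35) = (-4.8362,0.2718)
  v5: (1-0.901)·(-3.23,-1.46) + 0.901·(-5.1,-1.07) = (-4.9149,-1.1086)
  v6: (1-0.901)·(-0.1,-3.04) + 0.901·(-1.35,-3.93) = (-1.2263,-3.8419)
  v7: (1-0.901)·(2.6,-1.86) + 0.901·(0.94,-0.82) = (1.1043,-0.9230)
Perimeter = Σ |v_{i+1} − v_i|:
  edge 1→2: √(-1.6083² + 1.3751²) = 2.1161 (running 2.1161)
  edge 2→3: √(-3.9804² + 1.2246²) = 4.1645 (running 6.2806)
  edge 3→4: √(-1.6164² + -4.5581²) = 4.8363 (running 11.1168)
  edge 4→5: √(-0.0786² + -1.3804²) = 1.3826 (running 12.4995)
  edge 5→6: √(3.6886² + -2.7333²) = 4.5909 (running 17.0904)
  edge 6→7: √(2.3306² + 2.9189²) = 3.7352 (running 20.8256)
  edge 7→1: √(1.2646² + 3.1532²) = 3.3973 (running 24.2229)
Perimeter = 24.2229

Perimeter at t=0.901: 24.2229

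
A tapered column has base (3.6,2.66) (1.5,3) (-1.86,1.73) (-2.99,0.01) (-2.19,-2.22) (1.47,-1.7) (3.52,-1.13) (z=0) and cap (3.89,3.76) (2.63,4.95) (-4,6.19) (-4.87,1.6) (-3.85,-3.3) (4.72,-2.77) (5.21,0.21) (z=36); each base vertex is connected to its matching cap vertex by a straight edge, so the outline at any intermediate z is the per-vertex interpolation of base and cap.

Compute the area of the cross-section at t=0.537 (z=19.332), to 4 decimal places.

Area at t=0.537: 48.8383

Cross-section at t=0.537: each vertex is (1-t)·p0[i] + t·p1[i].
  v1: (1-0.537)·(3.6,2.66) + 0.537·(3.89,3.76) = (3.7557,3.2507)
  v2: (1-0.537)·(1.5,3) + 0.537·(2.63,4.95) = (2.1068,4.0472)
  v3: (1-0.537)·(-1.86,1.73) + 0.537·(-4,6.19) = (-3.0092,4.1250)
  v4: (1-0.537)·(-2.99,0.01) + 0.537·(-4.87,1.6) = (-3.9996,0.8638)
  v5: (1-0.537)·(-2.19,-2.22) + 0.537·(-3.85,-3.3) = (-3.0814,-2.8000)
  v6: (1-0.537)·(1.47,-1.7) + 0.537·(4.72,-2.77) = (3.2153,-2.2746)
  v7: (1-0.537)·(3.52,-1.13) + 0.537·(5.21,0.21) = (4.4275,-0.4104)
Shoelace sum Σ(x_i·y_{i+1} − x_{i+1}·y_i):
  i=1: 3.7557·4.0472 − 2.1068·3.2507 = +8.3514 (running +8.3514)
  i=2: 2.1068·4.1250 − -3.0092·4.0472 = +20.8692 (running +29.2206)
  i=3: -3.0092·0.8638 − -3.9996·4.1250 = +13.8988 (running +43.1195)
  i=4: -3.9996·-2.8000 − -3.0814·0.8638 = +13.8604 (running +56.9799)
  i=5: -3.0814·-2.2746 − 3.2153·-2.8000 = +16.0115 (running +72.9914)
  i=6: 3.2153·-0.4104 − 4.4275·-2.2746 = +8.7512 (running +81.7427)
  i=7: 4.4275·3.2507 − 3.7557·-0.4104 = +15.9340 (running +97.6767)
Area = |Σ|/2 = |97.6767|/2 = 48.8383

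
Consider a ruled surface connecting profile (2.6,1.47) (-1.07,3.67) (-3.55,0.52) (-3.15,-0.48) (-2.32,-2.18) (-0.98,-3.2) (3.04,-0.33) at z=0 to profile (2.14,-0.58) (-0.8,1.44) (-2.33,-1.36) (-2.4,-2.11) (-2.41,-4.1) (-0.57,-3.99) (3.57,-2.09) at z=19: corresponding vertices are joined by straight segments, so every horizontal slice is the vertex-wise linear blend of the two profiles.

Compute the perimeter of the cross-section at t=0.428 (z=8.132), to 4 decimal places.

Perimeter at t=0.428: 18.7016

Cross-section at t=0.428: each vertex is (1-t)·p0[i] + t·p1[i].
  v1: (1-0.428)·(2.6,1.47) + 0.428·(2.14,-0.58) = (2.4031,0.5926)
  v2: (1-0.428)·(-1.07,3.67) + 0.428·(-0.8,1.44) = (-0.9544,2.7156)
  v3: (1-0.428)·(-3.55,0.52) + 0.428·(-2.33,-1.36) = (-3.0278,-0.2846)
  v4: (1-0.428)·(-3.15,-0.48) + 0.428·(-2.4,-2.11) = (-2.8290,-1.1776)
  v5: (1-0.428)·(-2.32,-2.18) + 0.428·(-2.41,-4.1) = (-2.3585,-3.0018)
  v6: (1-0.428)·(-0.98,-3.2) + 0.428·(-0.57,-3.99) = (-0.8045,-3.5381)
  v7: (1-0.428)·(3.04,-0.33) + 0.428·(3.57,-2.09) = (3.2668,-1.0833)
Perimeter = Σ |v_{i+1} − v_i|:
  edge 1→2: √(-3.3576² + 2.1230²) = 3.9724 (running 3.9724)
  edge 2→3: √(-2.0734² + -3.0002²) = 3.6469 (running 7.6194)
  edge 3→4: √(0.1988² + -0.8930²) = 0.9149 (running 8.5342)
  edge 4→5: √(0.4705² + -1.8241²) = 1.8838 (running 10.4181)
  edge 5→6: √(1.5540² + -0.5364²) = 1.6440 (running 12.0620)
  edge 6→7: √(4.0714² + 2.4548²) = 4.7542 (running 16.8162)
  edge 7→1: √(-0.8637² + 1.6759²) = 1.8854 (running 18.7016)
Perimeter = 18.7016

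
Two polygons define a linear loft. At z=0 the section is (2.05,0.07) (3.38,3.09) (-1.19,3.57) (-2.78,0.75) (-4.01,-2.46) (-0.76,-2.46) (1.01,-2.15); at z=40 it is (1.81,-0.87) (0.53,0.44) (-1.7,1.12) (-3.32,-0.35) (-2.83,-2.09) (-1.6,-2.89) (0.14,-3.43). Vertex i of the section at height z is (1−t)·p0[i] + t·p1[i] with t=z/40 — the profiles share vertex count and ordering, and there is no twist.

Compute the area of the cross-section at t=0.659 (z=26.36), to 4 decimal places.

Area at t=0.659: 18.9945

Cross-section at t=0.659: each vertex is (1-t)·p0[i] + t·p1[i].
  v1: (1-0.659)·(2.05,0.07) + 0.659·(1.81,-0.87) = (1.8918,-0.5495)
  v2: (1-0.659)·(3.38,3.09) + 0.659·(0.53,0.44) = (1.5018,1.3436)
  v3: (1-0.659)·(-1.19,3.57) + 0.659·(-1.7,1.12) = (-1.5261,1.9554)
  v4: (1-0.659)·(-2.78,0.75) + 0.659·(-3.32,-0.35) = (-3.1359,0.0251)
  v5: (1-0.659)·(-4.01,-2.46) + 0.659·(-2.83,-2.09) = (-3.2324,-2.2162)
  v6: (1-0.659)·(-0.76,-2.46) + 0.659·(-1.6,-2.89) = (-1.3136,-2.7434)
  v7: (1-0.659)·(1.01,-2.15) + 0.659·(0.14,-3.43) = (0.4367,-2.9935)
Shoelace sum Σ(x_i·y_{i+1} − x_{i+1}·y_i):
  i=1: 1.8918·1.3436 − 1.5018·-0.5495 = +3.3672 (running +3.3672)
  i=2: 1.5018·1.9554 − -1.5261·1.3436 = +4.9873 (running +8.3545)
  i=3: -1.5261·0.0251 − -3.1359·1.9554 = +6.0937 (running +14.4482)
  i=4: -3.1359·-2.2162 − -3.2324·0.0251 = +7.0307 (running +21.4789)
  i=5: -3.2324·-2.7434 − -1.3136·-2.2162 = +5.9565 (running +27.4355)
  i=6: -1.3136·-2.9935 − 0.4367·-2.7434 = +5.1301 (running +32.5656)
  i=7: 0.4367·-0.5495 − 1.8918·-2.9935 = +5.4233 (running +37.9889)
Area = |Σ|/2 = |37.9889|/2 = 18.9945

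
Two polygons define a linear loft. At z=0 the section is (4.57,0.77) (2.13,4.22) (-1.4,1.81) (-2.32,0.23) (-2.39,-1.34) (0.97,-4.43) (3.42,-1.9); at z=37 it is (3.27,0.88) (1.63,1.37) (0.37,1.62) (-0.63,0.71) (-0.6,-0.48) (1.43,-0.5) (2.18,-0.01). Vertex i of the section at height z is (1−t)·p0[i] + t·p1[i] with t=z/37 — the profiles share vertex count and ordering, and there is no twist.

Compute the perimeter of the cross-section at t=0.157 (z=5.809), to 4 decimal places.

Perimeter at t=0.157: 20.6262

Cross-section at t=0.157: each vertex is (1-t)·p0[i] + t·p1[i].
  v1: (1-0.157)·(4.57,0.77) + 0.157·(3.27,0.88) = (4.3659,0.7873)
  v2: (1-0.157)·(2.13,4.22) + 0.157·(1.63,1.37) = (2.0515,3.7725)
  v3: (1-0.157)·(-1.4,1.81) + 0.157·(0.37,1.62) = (-1.1221,1.7802)
  v4: (1-0.157)·(-2.32,0.23) + 0.157·(-0.63,0.71) = (-2.0547,0.3054)
  v5: (1-0.157)·(-2.39,-1.34) + 0.157·(-0.6,-0.48) = (-2.1090,-1.2050)
  v6: (1-0.157)·(0.97,-4.43) + 0.157·(1.43,-0.5) = (1.0422,-3.8130)
  v7: (1-0.157)·(3.42,-1.9) + 0.157·(2.18,-0.01) = (3.2253,-1.6033)
Perimeter = Σ |v_{i+1} − v_i|:
  edge 1→2: √(-2.3144² + 2.9853²) = 3.7773 (running 3.7773)
  edge 2→3: √(-3.1736² + -1.9924²) = 3.7472 (running 7.5245)
  edge 3→4: √(-0.9326² + -1.4748²) = 1.7449 (running 9.2694)
  edge 4→5: √(-0.0543² + -1.5103²) = 1.5113 (running 10.7808)
  edge 5→6: √(3.1512² + -2.6080²) = 4.0904 (running 14.8712)
  edge 6→7: √(2.1831² + 2.2097²) = 3.1062 (running 17.9775)
  edge 7→1: √(1.1406² + 2.3905²) = 2.6487 (running 20.6262)
Perimeter = 20.6262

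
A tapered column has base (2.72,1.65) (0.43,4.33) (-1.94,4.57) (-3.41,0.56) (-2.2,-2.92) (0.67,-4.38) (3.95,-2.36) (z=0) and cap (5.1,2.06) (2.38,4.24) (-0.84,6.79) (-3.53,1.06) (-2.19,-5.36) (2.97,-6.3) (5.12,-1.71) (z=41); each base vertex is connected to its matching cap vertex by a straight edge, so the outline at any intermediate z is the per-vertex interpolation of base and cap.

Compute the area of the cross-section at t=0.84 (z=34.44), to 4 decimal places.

Area at t=0.84: 72.0389

Cross-section at t=0.84: each vertex is (1-t)·p0[i] + t·p1[i].
  v1: (1-0.84)·(2.72,1.65) + 0.84·(5.1,2.06) = (4.7192,1.9944)
  v2: (1-0.84)·(0.43,4.33) + 0.84·(2.38,4.24) = (2.0680,4.2544)
  v3: (1-0.84)·(-1.94,4.57) + 0.84·(-0.84,6.79) = (-1.0160,6.4348)
  v4: (1-0.84)·(-3.41,0.56) + 0.84·(-3.53,1.06) = (-3.5108,0.9800)
  v5: (1-0.84)·(-2.2,-2.92) + 0.84·(-2.19,-5.36) = (-2.1916,-4.9696)
  v6: (1-0.84)·(0.67,-4.38) + 0.84·(2.97,-6.3) = (2.6020,-5.9928)
  v7: (1-0.84)·(3.95,-2.36) + 0.84·(5.12,-1.71) = (4.9328,-1.8140)
Shoelace sum Σ(x_i·y_{i+1} − x_{i+1}·y_i):
  i=1: 4.7192·4.2544 − 2.0680·1.9944 = +15.9529 (running +15.9529)
  i=2: 2.0680·6.4348 − -1.0160·4.2544 = +17.6296 (running +33.5826)
  i=3: -1.0160·0.9800 − -3.5108·6.4348 = +21.5956 (running +55.1782)
  i=4: -3.5108·-4.9696 − -2.1916·0.9800 = +19.5950 (running +74.7732)
  i=5: -2.1916·-5.9928 − 2.6020·-4.9696 = +26.0647 (running +100.8380)
  i=6: 2.6020·-1.8140 − 4.9328·-5.9928 = +24.8413 (running +125.6792)
  i=7: 4.9328·1.9944 − 4.7192·-1.8140 = +18.3986 (running +144.0778)
Area = |Σ|/2 = |144.0778|/2 = 72.0389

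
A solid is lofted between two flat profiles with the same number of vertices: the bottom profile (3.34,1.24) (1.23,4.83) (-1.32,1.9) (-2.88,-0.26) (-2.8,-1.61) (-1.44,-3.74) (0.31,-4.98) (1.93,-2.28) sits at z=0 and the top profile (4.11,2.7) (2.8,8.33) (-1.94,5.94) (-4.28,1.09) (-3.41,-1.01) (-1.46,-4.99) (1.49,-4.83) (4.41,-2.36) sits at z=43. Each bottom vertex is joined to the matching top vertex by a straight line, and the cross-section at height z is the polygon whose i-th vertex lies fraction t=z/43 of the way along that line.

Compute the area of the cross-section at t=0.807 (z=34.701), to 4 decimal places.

Area at t=0.807: 69.7659

Cross-section at t=0.807: each vertex is (1-t)·p0[i] + t·p1[i].
  v1: (1-0.807)·(3.34,1.24) + 0.807·(4.11,2.7) = (3.9614,2.4182)
  v2: (1-0.807)·(1.23,4.83) + 0.807·(2.8,8.33) = (2.4970,7.6545)
  v3: (1-0.807)·(-1.32,1.9) + 0.807·(-1.94,5.94) = (-1.8203,5.1603)
  v4: (1-0.807)·(-2.88,-0.26) + 0.807·(-4.28,1.09) = (-4.0098,0.8295)
  v5: (1-0.807)·(-2.8,-1.61) + 0.807·(-3.41,-1.01) = (-3.2923,-1.1258)
  v6: (1-0.807)·(-1.44,-3.74) + 0.807·(-1.46,-4.99) = (-1.4561,-4.7488)
  v7: (1-0.807)·(0.31,-4.98) + 0.807·(1.49,-4.83) = (1.2623,-4.8590)
  v8: (1-0.807)·(1.93,-2.28) + 0.807·(4.41,-2.36) = (3.9314,-2.3446)
Shoelace sum Σ(x_i·y_{i+1} − x_{i+1}·y_i):
  i=1: 3.9614·7.6545 − 2.4970·2.4182 = +24.2842 (running +24.2842)
  i=2: 2.4970·5.1603 − -1.8203·7.6545 = +26.8190 (running +51.1031)
  i=3: -1.8203·0.8295 − -4.0098·5.1603 = +19.1818 (running +70.2850)
  i=4: -4.0098·-1.1258 − -3.2923·0.8295 = +7.2450 (running +77.5300)
  i=5: -3.2923·-4.7488 − -1.4561·-1.1258 = +13.9948 (running +91.5248)
  i=6: -1.4561·-4.8590 − 1.2623·-4.7488 = +13.0695 (running +104.5943)
  i=7: 1.2623·-2.3446 − 3.9314·-4.8590 = +16.1428 (running +120.7371)
  i=8: 3.9314·2.4182 − 3.9614·-2.3446 = +18.7946 (running +139.5317)
Area = |Σ|/2 = |139.5317|/2 = 69.7659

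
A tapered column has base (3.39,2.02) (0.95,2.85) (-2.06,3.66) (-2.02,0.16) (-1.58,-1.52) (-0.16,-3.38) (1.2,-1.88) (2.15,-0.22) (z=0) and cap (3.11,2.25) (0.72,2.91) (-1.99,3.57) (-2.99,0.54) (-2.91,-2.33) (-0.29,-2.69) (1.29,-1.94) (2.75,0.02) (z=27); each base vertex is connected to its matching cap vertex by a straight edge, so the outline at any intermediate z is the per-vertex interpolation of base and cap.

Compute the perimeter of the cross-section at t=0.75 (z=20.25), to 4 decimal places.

Cross-section at t=0.75: each vertex is (1-t)·p0[i] + t·p1[i].
  v1: (1-0.75)·(3.39,2.02) + 0.75·(3.11,2.25) = (3.1800,2.1925)
  v2: (1-0.75)·(0.95,2.85) + 0.75·(0.72,2.91) = (0.7775,2.8950)
  v3: (1-0.75)·(-2.06,3.66) + 0.75·(-1.99,3.57) = (-2.0075,3.5925)
  v4: (1-0.75)·(-2.02,0.16) + 0.75·(-2.99,0.54) = (-2.7475,0.4450)
  v5: (1-0.75)·(-1.58,-1.52) + 0.75·(-2.91,-2.33) = (-2.5775,-2.1275)
  v6: (1-0.75)·(-0.16,-3.38) + 0.75·(-0.29,-2.69) = (-0.2575,-2.8625)
  v7: (1-0.75)·(1.2,-1.88) + 0.75·(1.29,-1.94) = (1.2675,-1.9250)
  v8: (1-0.75)·(2.15,-0.22) + 0.75·(2.75,0.02) = (2.6000,-0.0400)
Perimeter = Σ |v_{i+1} − v_i|:
  edge 1→2: √(-2.4025² + 0.7025²) = 2.5031 (running 2.5031)
  edge 2→3: √(-2.7850² + 0.6975²) = 2.8710 (running 5.3741)
  edge 3→4: √(-0.7400² + -3.1475²) = 3.2333 (running 8.6074)
  edge 4→5: √(0.1700² + -2.5725²) = 2.5781 (running 11.1855)
  edge 5→6: √(2.3200² + -0.7350²) = 2.4336 (running 13.6192)
  edge 6→7: √(1.5250² + 0.9375²) = 1.7901 (running 15.4093)
  edge 7→8: √(1.3325² + 1.8850²) = 2.3084 (running 17.7177)
  edge 8→1: √(0.5800² + 2.2325²) = 2.3066 (running 20.0243)
Perimeter = 20.0243

Perimeter at t=0.75: 20.0243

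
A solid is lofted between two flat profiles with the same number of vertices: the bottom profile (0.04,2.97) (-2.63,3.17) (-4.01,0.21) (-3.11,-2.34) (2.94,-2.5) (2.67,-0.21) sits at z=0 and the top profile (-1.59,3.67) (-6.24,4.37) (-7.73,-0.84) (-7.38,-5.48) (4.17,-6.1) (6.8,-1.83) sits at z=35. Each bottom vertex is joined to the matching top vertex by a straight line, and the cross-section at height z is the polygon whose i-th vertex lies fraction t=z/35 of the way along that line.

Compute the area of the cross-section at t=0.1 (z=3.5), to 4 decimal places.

Cross-section at t=0.1: each vertex is (1-t)·p0[i] + t·p1[i].
  v1: (1-0.1)·(0.04,2.97) + 0.1·(-1.59,3.67) = (-0.1230,3.0400)
  v2: (1-0.1)·(-2.63,3.17) + 0.1·(-6.24,4.37) = (-2.9910,3.2900)
  v3: (1-0.1)·(-4.01,0.21) + 0.1·(-7.73,-0.84) = (-4.3820,0.1050)
  v4: (1-0.1)·(-3.11,-2.34) + 0.1·(-7.38,-5.48) = (-3.5370,-2.6540)
  v5: (1-0.1)·(2.94,-2.5) + 0.1·(4.17,-6.1) = (3.0630,-2.8600)
  v6: (1-0.1)·(2.67,-0.21) + 0.1·(6.8,-1.83) = (3.0830,-0.3720)
Shoelace sum Σ(x_i·y_{i+1} − x_{i+1}·y_i):
  i=1: -0.1230·3.2900 − -2.9910·3.0400 = +8.6880 (running +8.6880)
  i=2: -2.9910·0.1050 − -4.3820·3.2900 = +14.1027 (running +22.7907)
  i=3: -4.3820·-2.6540 − -3.5370·0.1050 = +12.0012 (running +34.7919)
  i=4: -3.5370·-2.8600 − 3.0630·-2.6540 = +18.2450 (running +53.0369)
  i=5: 3.0630·-0.3720 − 3.0830·-2.8600 = +7.6779 (running +60.7149)
  i=6: 3.0830·3.0400 − -0.1230·-0.3720 = +9.3266 (running +70.0414)
Area = |Σ|/2 = |70.0414|/2 = 35.0207

Area at t=0.1: 35.0207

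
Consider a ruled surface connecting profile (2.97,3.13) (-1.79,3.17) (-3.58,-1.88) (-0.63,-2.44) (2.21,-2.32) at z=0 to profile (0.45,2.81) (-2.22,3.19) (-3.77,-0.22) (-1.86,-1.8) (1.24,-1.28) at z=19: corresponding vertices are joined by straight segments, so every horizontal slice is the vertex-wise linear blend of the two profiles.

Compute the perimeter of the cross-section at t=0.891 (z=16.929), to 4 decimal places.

Perimeter at t=0.891: 16.7298

Cross-section at t=0.891: each vertex is (1-t)·p0[i] + t·p1[i].
  v1: (1-0.891)·(2.97,3.13) + 0.891·(0.45,2.81) = (0.7247,2.8449)
  v2: (1-0.891)·(-1.79,3.17) + 0.891·(-2.22,3.19) = (-2.1731,3.1878)
  v3: (1-0.891)·(-3.58,-1.88) + 0.891·(-3.77,-0.22) = (-3.7493,-0.4009)
  v4: (1-0.891)·(-0.63,-2.44) + 0.891·(-1.86,-1.8) = (-1.7259,-1.8698)
  v5: (1-0.891)·(2.21,-2.32) + 0.891·(1.24,-1.28) = (1.3457,-1.3934)
Perimeter = Σ |v_{i+1} − v_i|:
  edge 1→2: √(-2.8978² + 0.3429²) = 2.9180 (running 2.9180)
  edge 2→3: √(-1.5762² + -3.5888²) = 3.9196 (running 6.8377)
  edge 3→4: √(2.0234² + -1.4688²) = 2.5003 (running 9.3379)
  edge 4→5: √(3.0717² + 0.4764²) = 3.1084 (running 12.4463)
  edge 5→1: √(-0.6211² + 4.2382²) = 4.2835 (running 16.7298)
Perimeter = 16.7298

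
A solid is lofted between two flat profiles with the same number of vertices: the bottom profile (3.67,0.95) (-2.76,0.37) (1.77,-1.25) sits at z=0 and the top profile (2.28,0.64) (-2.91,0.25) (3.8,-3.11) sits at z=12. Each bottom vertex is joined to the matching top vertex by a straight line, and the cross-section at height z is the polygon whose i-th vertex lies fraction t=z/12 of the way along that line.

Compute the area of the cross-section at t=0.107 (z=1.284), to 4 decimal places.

Area at t=0.107: 7.0200

Cross-section at t=0.107: each vertex is (1-t)·p0[i] + t·p1[i].
  v1: (1-0.107)·(3.67,0.95) + 0.107·(2.28,0.64) = (3.5213,0.9168)
  v2: (1-0.107)·(-2.76,0.37) + 0.107·(-2.91,0.25) = (-2.7761,0.3572)
  v3: (1-0.107)·(1.77,-1.25) + 0.107·(3.8,-3.11) = (1.9872,-1.4490)
Shoelace sum Σ(x_i·y_{i+1} − x_{i+1}·y_i):
  i=1: 3.5213·0.3572 − -2.7761·0.9168 = +3.8028 (running +3.8028)
  i=2: -2.7761·-1.4490 − 1.9872·0.3572 = +3.3128 (running +7.1156)
  i=3: 1.9872·0.9168 − 3.5213·-1.4490 = +6.9243 (running +14.0399)
Area = |Σ|/2 = |14.0399|/2 = 7.0200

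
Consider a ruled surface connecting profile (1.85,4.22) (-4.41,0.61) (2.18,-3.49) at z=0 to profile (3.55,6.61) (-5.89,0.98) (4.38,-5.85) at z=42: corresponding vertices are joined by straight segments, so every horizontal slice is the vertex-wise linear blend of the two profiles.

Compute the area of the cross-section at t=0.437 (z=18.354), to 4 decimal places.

Area at t=0.437: 38.6610

Cross-section at t=0.437: each vertex is (1-t)·p0[i] + t·p1[i].
  v1: (1-0.437)·(1.85,4.22) + 0.437·(3.55,6.61) = (2.5929,5.2644)
  v2: (1-0.437)·(-4.41,0.61) + 0.437·(-5.89,0.98) = (-5.0568,0.7717)
  v3: (1-0.437)·(2.18,-3.49) + 0.437·(4.38,-5.85) = (3.1414,-4.5213)
Shoelace sum Σ(x_i·y_{i+1} − x_{i+1}·y_i):
  i=1: 2.5929·0.7717 − -5.0568·5.2644 = +28.6219 (running +28.6219)
  i=2: -5.0568·-4.5213 − 3.1414·0.7717 = +20.4390 (running +49.0609)
  i=3: 3.1414·5.2644 − 2.5929·-4.5213 = +28.2610 (running +77.3219)
Area = |Σ|/2 = |77.3219|/2 = 38.6610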